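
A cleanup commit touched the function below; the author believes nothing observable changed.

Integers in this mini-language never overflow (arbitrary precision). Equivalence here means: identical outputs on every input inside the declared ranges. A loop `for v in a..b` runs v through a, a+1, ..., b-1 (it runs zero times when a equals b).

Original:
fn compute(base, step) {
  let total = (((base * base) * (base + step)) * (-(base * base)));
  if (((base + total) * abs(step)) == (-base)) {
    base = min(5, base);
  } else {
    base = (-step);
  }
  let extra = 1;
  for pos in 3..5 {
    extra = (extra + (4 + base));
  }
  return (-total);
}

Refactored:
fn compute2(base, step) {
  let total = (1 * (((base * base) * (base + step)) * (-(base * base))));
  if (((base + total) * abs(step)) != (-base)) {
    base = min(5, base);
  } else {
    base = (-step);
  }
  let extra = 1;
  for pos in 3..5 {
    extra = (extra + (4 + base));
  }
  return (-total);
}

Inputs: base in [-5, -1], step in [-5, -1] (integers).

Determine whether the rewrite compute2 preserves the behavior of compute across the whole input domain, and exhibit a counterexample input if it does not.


Equivalent. Although `(((base + total) * abs(step)) == (-base))` became `(((base + total) * abs(step)) != (-base))`, no input in the stated domain can expose it.
Every one of the 25 inputs gives matching results.
One worked example (base=-5, step=-4) — compute: total := 5625 | (((base + total) * abs(step)) == (-base)): false | base := 4 | extra := 1 | iter pos=3: | extra := 9 | iter pos=4: | extra := 17 | result -5625; compute2: total := 5625 | (((base + total) * abs(step)) != (-base)): true | base := -5 | extra := 1 | iter pos=3: | extra := 0 | iter pos=4: | extra := -1 | result -5625; agreement on -5625.
verdict: equivalent


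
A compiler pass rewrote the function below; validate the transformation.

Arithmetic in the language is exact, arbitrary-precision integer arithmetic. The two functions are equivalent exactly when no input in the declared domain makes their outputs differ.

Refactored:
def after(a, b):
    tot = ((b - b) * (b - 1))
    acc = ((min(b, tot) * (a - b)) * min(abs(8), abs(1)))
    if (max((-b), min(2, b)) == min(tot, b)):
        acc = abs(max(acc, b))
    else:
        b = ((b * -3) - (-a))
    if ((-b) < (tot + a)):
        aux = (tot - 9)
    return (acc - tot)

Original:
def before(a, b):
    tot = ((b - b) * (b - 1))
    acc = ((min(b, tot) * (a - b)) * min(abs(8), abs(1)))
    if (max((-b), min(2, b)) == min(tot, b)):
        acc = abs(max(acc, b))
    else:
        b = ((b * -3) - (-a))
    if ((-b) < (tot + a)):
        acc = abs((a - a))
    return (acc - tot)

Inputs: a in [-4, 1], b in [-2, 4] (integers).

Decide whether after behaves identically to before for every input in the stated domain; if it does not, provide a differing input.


Evaluate both at a=-1, b=-2.
before: tot=0, then acc=-2, then (max((-b), min(2, b)) == min(tot, b)) is false, then b=5, then ((-b) < (tot + a)) is true, then acc=0, then returns 0
after: tot=0, then acc=-2, then (max((-b), min(2, b)) == min(tot, b)) is false, then b=5, then ((-b) < (tot + a)) is true, then aux=-9, then returns -2
0 != -2, so the rewrite changes behavior.
verdict: not equivalent; witness: a=-1, b=-2


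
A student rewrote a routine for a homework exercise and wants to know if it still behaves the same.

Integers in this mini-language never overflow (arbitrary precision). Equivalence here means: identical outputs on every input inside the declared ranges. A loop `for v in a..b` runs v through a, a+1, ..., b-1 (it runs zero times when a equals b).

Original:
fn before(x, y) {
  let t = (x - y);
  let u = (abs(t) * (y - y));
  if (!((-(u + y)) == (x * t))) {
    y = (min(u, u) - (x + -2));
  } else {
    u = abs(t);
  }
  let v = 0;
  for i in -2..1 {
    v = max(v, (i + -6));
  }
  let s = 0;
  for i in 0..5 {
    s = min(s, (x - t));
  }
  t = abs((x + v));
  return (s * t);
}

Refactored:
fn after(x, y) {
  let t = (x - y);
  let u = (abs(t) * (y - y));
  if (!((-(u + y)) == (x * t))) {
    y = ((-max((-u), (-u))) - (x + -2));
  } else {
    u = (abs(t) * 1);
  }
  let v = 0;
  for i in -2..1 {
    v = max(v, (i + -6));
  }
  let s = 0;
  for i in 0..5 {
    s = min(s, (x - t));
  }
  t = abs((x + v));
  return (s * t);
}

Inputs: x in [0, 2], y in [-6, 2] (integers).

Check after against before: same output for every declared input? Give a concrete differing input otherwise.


Behavior is preserved: although arithmetic usage differs, constant usage differs, min/max/abs usage differs, the outputs never diverge.
Tracing x=1, y=-5: before: t=6, then u=0, then (!((-(u + y)) == (x * t))) is true, then y=1, then v=0, then (i=-2), then v=0, then (i=-1), then v=0, then (i=0), then v=0, then s=0, then (i=0), then s=-5, then (i=1), then s=-5, then (i=2), then s=-5, then (i=3), then s=-5, then (i=4), then s=-5, then t=1, then returns -5 | after: t=6, then u=0, then (!((-(u + y)) == (x * t))) is true, then y=1, then v=0, then (i=-2), then v=0, then (i=-1), then v=0, then (i=0), then v=0, then s=0, then (i=0), then s=-5, then (i=1), then s=-5, then (i=2), then s=-5, then (i=3), then s=-5, then (i=4), then s=-5, then t=1, then returns -5 — matching result -5.
An exhaustive pass over the 27 declared inputs shows identical outputs.
verdict: equivalent


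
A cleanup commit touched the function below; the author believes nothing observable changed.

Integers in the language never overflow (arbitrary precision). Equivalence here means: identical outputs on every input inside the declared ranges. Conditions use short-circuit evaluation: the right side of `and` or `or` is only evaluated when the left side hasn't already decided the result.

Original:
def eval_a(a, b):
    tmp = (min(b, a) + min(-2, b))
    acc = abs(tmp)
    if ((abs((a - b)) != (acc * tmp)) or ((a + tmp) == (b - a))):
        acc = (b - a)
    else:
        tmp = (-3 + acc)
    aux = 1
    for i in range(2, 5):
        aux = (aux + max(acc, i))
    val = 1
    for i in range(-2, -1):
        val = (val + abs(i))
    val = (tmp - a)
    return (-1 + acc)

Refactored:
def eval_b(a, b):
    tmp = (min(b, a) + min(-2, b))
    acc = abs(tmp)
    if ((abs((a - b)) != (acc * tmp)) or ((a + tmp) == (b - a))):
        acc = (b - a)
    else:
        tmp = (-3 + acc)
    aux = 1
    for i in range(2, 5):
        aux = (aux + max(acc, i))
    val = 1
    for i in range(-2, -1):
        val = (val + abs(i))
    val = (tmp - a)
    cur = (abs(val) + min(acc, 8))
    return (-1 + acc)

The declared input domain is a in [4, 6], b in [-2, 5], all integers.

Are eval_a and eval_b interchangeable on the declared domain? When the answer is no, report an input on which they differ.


Reading the diff, among the changes: arithmetic usage differs; and min/max/abs usage differs; and constant usage differs; and statement counts differ; and local variable names differ.
Tracing a=5, b=2: eval_a: tmp becomes 0; next acc becomes 0; next ((abs((a - b)) != (acc * tmp)) or ((a + tmp) == (b - a))) evaluates to true; next acc becomes -3; next aux becomes 1; next at i=2:; next aux becomes 3; next at i=3:; next aux becomes 6; next at i=4:; next aux becomes 10; next val becomes 1; next at i=-2:; next val becomes 3; next val becomes -5; next final value -4 | eval_b: tmp becomes 0; next acc becomes 0; next ((abs((a - b)) != (acc * tmp)) or ((a + tmp) == (b - a))) evaluates to true; next acc becomes -3; next aux becomes 1; next at i=2:; next aux becomes 3; next at i=3:; next aux becomes 6; next at i=4:; next aux becomes 10; next val becomes 1; next at i=-2:; next val becomes 3; next val becomes -5; next cur becomes 2; next final value -4 — matching result -4.
Across all 24 domain points the two functions coincide.
verdict: equivalent


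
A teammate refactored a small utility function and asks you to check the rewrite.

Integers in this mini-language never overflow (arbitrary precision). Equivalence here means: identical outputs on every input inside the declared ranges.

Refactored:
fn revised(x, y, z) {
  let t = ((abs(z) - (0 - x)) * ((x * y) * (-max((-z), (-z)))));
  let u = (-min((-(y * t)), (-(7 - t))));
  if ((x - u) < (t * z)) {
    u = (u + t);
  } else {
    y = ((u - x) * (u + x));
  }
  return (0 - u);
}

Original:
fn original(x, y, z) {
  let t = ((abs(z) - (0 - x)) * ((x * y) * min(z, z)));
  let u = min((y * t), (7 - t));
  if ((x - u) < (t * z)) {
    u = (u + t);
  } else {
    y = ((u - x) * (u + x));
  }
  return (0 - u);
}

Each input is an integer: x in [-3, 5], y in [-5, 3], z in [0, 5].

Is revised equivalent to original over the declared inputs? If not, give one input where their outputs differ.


Run the pair on x=-3, y=-5, z=0.
original: t := 0 | u := 0 | ((x - u) < (t * z)): true | u := 0 | result 0
revised: t := 0 | u := 7 | ((x - u) < (t * z)): true | u := 7 | result -7
0 != -7, so the rewrite changes behavior.
verdict: not equivalent; witness: x=-3, y=-5, z=0


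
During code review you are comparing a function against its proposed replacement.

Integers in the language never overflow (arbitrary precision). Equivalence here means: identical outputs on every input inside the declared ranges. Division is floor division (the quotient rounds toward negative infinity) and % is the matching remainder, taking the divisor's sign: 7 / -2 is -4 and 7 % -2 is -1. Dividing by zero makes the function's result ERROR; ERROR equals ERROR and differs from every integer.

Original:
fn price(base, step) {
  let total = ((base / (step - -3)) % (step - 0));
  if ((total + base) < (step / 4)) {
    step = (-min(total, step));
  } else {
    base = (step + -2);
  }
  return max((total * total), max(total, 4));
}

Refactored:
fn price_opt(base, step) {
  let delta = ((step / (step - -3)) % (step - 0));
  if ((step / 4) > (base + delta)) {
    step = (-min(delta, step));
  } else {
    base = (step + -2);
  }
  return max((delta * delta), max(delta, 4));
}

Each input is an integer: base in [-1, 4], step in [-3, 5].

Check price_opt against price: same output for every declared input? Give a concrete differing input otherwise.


Try base=-1, step=4.
price: total = 3; ((total + base) < (step / 4)) -> false; base = 2; return 9
price_opt: delta = 0; ((step / 4) > (base + delta)) -> true; step = 0; return 4
9 against 4: the behavior changed.
verdict: not equivalent; witness: base=-1, step=4


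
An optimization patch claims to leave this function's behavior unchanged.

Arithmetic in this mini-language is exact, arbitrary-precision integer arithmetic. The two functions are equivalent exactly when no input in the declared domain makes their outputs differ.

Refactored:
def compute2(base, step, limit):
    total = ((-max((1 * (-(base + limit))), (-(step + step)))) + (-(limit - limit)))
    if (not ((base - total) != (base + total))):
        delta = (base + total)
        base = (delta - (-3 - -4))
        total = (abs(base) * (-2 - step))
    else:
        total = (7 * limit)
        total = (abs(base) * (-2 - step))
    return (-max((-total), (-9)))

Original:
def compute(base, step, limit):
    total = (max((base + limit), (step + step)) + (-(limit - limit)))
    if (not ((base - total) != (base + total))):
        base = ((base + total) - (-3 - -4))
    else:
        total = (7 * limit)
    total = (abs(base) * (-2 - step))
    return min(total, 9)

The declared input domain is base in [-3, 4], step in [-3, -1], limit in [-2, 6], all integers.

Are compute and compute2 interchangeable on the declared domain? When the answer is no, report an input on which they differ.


The rewrite breaks on base=-3, step=-3, limit=3, where the results are 4 and 3.
compute: total becomes 0; next (not ((base - total) != (base + total))) evaluates to true; next base becomes -4; next total becomes 4; next final value 4
compute2: total becomes -6; next (not ((base - total) != (base + total))) evaluates to false; next total becomes 21; next total becomes 3; next final value 3
verdict: not equivalent; witness: base=-3, step=-3, limit=3


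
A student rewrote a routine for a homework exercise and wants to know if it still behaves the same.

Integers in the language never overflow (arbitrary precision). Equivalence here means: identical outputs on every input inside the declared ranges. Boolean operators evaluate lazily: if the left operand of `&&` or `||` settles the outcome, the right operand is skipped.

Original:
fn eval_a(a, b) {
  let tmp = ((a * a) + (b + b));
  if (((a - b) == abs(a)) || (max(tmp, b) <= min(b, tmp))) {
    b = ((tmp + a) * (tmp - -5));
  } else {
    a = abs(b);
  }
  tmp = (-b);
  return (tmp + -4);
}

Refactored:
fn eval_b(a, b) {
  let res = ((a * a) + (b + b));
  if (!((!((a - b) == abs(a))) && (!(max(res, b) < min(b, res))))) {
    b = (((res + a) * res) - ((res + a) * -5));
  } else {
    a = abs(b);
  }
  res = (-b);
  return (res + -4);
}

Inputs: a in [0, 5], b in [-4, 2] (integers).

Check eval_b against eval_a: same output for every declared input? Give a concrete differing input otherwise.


There is a counterexample at a=1, b=-1: -4 on one side, -3 on the other.
eval_a: tmp=-1, then (((a - b) == abs(a)) || (max(tmp, b) <= min(b, tmp))) is true, then b=0, then tmp=0, then returns -4
eval_b: res=-1, then (!((!((a - b) == abs(a))) && (!(max(res, b) < min(b, res))))) is false, then a=1, then res=1, then returns -3
verdict: not equivalent; witness: a=1, b=-1


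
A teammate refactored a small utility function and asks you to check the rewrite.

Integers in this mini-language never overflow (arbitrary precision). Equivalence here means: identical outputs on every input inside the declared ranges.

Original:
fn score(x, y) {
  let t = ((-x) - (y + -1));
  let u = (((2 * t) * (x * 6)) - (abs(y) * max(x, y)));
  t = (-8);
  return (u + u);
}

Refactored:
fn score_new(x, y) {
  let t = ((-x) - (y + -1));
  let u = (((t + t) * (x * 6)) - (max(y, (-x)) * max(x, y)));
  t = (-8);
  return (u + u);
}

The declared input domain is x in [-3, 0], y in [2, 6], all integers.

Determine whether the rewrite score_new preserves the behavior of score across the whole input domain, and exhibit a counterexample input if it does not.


The rewrite breaks on x=-3, y=2, where the results are -152 and -156.
score: t=2, then u=-76, then t=-8, then returns -152
score_new: t=2, then u=-78, then t=-8, then returns -156
verdict: not equivalent; witness: x=-3, y=2


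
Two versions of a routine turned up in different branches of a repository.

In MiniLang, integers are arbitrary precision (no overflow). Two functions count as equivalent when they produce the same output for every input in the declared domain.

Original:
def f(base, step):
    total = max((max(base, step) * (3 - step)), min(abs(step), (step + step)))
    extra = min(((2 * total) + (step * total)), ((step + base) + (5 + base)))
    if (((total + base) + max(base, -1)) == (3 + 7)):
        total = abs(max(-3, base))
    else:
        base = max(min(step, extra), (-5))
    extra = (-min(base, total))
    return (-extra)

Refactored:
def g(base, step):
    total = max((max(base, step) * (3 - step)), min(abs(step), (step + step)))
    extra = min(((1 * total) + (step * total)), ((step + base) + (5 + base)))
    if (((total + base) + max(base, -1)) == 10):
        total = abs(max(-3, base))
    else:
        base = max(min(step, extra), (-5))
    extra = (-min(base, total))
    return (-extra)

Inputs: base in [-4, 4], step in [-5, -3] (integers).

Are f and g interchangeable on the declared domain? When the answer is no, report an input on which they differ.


The one real change (`2` became `1`) has no effect anywhere in the declared ranges.
Spot check at base=-3, step=-5 — f: total = -10; extra = -6; (((total + base) + max(base, -1)) == (3 + 7)) -> false; base = -5; extra = 10; return -10. g: total = -10; extra = -6; (((total + base) + max(base, -1)) == 10) -> false; base = -5; extra = 10; return -10. Both give -10.
Every one of the 27 inputs gives matching results.
verdict: equivalent


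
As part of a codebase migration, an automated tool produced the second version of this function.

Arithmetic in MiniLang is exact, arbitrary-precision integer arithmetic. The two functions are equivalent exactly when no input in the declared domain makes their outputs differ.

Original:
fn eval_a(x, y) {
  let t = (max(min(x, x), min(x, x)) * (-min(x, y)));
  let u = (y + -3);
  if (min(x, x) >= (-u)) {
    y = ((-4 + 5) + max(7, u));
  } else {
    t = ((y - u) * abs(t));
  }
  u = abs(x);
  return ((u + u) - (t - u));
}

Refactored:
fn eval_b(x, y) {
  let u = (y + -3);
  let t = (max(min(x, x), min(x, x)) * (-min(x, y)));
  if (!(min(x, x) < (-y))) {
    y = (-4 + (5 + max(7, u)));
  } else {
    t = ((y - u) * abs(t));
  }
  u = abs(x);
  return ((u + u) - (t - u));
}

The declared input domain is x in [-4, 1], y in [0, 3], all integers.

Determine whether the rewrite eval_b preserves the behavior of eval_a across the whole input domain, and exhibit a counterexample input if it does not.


Take x=-3, y=3.
eval_a: t := -9 | u := 0 | (min(x, x) >= (-u)): false | t := 27 | u := 3 | result -18
eval_b: u := 0 | t := -9 | (!(min(x, x) < (-y))): true | y := 8 | u := 3 | result 18
-18 against 18: the behavior changed.
verdict: not equivalent; witness: x=-3, y=3


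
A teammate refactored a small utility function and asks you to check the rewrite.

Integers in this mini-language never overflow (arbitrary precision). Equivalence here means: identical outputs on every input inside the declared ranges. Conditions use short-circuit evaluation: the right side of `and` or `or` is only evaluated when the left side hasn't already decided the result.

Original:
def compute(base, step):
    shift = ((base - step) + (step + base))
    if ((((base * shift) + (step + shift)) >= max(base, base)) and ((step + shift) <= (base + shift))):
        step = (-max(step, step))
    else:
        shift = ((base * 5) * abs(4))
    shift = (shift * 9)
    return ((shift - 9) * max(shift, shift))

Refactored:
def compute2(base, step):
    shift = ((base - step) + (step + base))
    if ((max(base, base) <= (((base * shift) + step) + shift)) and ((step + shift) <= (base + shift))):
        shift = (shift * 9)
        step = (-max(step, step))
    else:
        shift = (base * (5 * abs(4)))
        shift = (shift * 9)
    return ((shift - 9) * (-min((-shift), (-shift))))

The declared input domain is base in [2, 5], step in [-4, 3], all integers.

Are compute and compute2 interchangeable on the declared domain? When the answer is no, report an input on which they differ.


Side by side, the visible changes include: min/max/abs usage differs, and constant usage differs, and statement counts differ, and arithmetic usage differs, and comparison usage differs.
As a probe, take base=2, step=2: compute runs shift = 4; ((((base * shift) + (step + shift)) >= max(base, base)) and ((step + shift) <= (base + shift))) -> true; step = -2; shift = 36; return 972; compute2 runs shift = 4; ((max(base, base) <= (((base * shift) + step) + shift)) and ((step + shift) <= (base + shift))) -> true; shift = 36; step = -2; return 972; both end at 972.
Sweeping the whole domain (32 inputs) finds no disagreement.
verdict: equivalent


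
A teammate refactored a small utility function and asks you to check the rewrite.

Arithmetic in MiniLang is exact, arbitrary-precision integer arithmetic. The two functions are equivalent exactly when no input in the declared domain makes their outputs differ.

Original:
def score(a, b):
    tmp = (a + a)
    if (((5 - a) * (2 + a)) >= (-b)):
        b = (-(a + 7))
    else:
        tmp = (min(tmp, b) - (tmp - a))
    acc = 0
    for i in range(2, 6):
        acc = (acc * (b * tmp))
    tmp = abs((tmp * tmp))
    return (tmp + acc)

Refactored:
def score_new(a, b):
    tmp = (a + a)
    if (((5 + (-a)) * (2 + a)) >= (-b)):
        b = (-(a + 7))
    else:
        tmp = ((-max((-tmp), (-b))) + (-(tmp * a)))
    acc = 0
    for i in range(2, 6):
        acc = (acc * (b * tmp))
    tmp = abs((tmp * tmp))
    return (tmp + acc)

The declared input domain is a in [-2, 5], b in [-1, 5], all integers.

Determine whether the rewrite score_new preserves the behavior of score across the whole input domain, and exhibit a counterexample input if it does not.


Consider the input a=-2, b=-1.
score: tmp := -4 | (((5 - a) * (2 + a)) >= (-b)): false | tmp := -2 | acc := 0 | iter i=2: | acc := 0 | iter i=3: | acc := 0 | iter i=4: | acc := 0 | iter i=5: | acc := 0 | tmp := 4 | result 4
score_new: tmp := -4 | (((5 + (-a)) * (2 + a)) >= (-b)): false | tmp := -12 | acc := 0 | iter i=2: | acc := 0 | iter i=3: | acc := 0 | iter i=4: | acc := 0 | iter i=5: | acc := 0 | tmp := 144 | result 144
4 and 144 differ, so these are not the same function on this domain.
verdict: not equivalent; witness: a=-2, b=-1


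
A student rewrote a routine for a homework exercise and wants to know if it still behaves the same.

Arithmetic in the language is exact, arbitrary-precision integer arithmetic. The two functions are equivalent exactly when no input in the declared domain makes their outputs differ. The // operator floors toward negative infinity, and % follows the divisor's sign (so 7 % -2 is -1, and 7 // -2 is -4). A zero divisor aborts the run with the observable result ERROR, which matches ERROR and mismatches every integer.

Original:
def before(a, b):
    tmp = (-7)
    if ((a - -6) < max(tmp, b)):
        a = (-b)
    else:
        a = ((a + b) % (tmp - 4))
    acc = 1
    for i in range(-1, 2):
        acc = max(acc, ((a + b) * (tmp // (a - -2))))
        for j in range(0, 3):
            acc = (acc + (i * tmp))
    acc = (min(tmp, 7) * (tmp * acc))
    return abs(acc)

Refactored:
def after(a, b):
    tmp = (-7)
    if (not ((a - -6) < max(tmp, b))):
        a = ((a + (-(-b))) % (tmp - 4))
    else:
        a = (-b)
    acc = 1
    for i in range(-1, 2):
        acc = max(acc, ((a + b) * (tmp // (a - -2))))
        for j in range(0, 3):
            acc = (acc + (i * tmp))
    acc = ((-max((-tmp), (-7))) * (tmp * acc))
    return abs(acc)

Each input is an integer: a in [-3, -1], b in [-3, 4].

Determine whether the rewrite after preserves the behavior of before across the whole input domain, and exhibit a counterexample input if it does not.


Comparing the listings, the differences include: min/max/abs usage differs; boolean connective usage differs.
As a probe, take a=-2, b=4: before runs tmp = -7; ((a - -6) < max(tmp, b)) -> false; a = -9; acc = 1; [i=-1]; acc = 1; [j=0]; acc = 8; [j=1]; acc = 15; [j=2]; acc = 22; [i=0]; acc = 22; [j=0]; acc = 22; [j=1]; acc = 22; [j=2]; acc = 22; [i=1]; acc = 22; [j=0]; acc = 15; [j=1]; acc = 8; [j=2]; acc = 1; acc = 49; return 49; after runs tmp = -7; (not ((a - -6) < max(tmp, b))) -> true; a = -9; acc = 1; [i=-1]; acc = 1; [j=0]; acc = 8; [j=1]; acc = 15; [j=2]; acc = 22; [i=0]; acc = 22; [j=0]; acc = 22; [j=1]; acc = 22; [j=2]; acc = 22; [i=1]; acc = 22; [j=0]; acc = 15; [j=1]; acc = 8; [j=2]; acc = 1; acc = 49; return 49; both end at 49.
Checked all 24 inputs in the declared domain: the outputs agree on every one.
verdict: equivalent


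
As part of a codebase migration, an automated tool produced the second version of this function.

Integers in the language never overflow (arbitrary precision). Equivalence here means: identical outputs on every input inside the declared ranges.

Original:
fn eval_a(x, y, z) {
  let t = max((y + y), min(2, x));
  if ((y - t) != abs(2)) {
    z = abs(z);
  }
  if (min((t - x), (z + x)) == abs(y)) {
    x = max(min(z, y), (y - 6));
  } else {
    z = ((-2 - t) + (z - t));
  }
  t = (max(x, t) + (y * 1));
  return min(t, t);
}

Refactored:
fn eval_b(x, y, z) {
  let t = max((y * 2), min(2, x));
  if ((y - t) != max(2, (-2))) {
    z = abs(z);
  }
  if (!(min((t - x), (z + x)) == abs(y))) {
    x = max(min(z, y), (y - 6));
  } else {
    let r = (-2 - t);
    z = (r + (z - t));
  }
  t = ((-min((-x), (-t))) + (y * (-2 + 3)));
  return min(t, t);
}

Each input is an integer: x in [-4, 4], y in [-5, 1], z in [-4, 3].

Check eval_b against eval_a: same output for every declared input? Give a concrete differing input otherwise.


These are not equivalent — on x=-4, y=-3, z=-4 the outputs split (-7 vs -6).
eval_a: t=-4, then ((y - t) != abs(2)) is true, then z=4, then (min((t - x), (z + x)) == abs(y)) is false, then z=10, then t=-7, then returns -7
eval_b: t=-4, then ((y - t) != max(2, (-2))) is true, then z=4, then (!(min((t - x), (z + x)) == abs(y))) is true, then x=-3, then t=-6, then returns -6
verdict: not equivalent; witness: x=-4, y=-3, z=-4


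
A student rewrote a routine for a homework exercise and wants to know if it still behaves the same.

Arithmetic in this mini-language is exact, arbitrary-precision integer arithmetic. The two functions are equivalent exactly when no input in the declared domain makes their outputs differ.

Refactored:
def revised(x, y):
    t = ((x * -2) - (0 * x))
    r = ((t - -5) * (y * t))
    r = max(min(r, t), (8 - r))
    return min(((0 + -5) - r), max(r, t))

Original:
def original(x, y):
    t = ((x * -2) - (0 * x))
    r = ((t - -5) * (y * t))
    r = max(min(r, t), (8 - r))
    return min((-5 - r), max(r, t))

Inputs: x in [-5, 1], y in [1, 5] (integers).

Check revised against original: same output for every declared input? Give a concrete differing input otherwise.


Equivalent — the differences include arithmetic usage differs, constant usage differs, yet no declared input distinguishes the two.
Tracing x=0, y=2: original: t := 0 | r := 0 | r := 8 | result -13 | revised: t := 0 | r := 0 | r := 8 | result -13 — matching result -13.
Every one of the 35 inputs gives matching results.
verdict: equivalent


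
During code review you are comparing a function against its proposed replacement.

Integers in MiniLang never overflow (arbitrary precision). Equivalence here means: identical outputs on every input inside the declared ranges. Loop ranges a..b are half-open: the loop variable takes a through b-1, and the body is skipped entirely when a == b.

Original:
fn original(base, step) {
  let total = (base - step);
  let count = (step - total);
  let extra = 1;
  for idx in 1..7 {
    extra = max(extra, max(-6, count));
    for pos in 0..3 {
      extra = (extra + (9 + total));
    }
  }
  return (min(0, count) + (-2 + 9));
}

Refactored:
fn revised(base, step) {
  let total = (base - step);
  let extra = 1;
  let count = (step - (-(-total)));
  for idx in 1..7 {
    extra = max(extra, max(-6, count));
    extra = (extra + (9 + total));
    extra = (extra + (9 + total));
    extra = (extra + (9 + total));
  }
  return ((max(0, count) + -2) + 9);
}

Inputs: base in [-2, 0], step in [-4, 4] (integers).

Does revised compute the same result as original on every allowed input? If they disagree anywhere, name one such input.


Take base=-2, step=-4.
original: total=2, then count=-6, then extra=1, then (idx=1), then extra=1, then (pos=0), then extra=12, then (pos=1), then extra=23, then (pos=2), then extra=34, then (idx=2), then extra=34, then (pos=0), then extra=45, then (pos=1), then extra=56, then (pos=2), then extra=67, then (idx=3), then extra=67, then (pos=0), then extra=78, then (pos=1), then extra=89, then (pos=2), then extra=100, then (idx=4), then extra=100, then (pos=0), then extra=111, then (pos=1), then extra=122, then (pos=2), then extra=133, then (idx=5), then extra=133, then (pos=0), then extra=144, then (pos=1), then extra=155, then (pos=2), then extra=166, then (idx=6), then extra=166, then (pos=0), then extra=177, then (pos=1), then extra=188, then (pos=2), then extra=199, then returns 1
revised: total=2, then extra=1, then count=-6, then (idx=1), then extra=1, then extra=12, then extra=23, then extra=34, then (idx=2), then extra=34, then extra=45, then extra=56, then extra=67, then (idx=3), then extra=67, then extra=78, then extra=89, then extra=100, then (idx=4), then extra=100, then extra=111, then extra=122, then extra=133, then (idx=5), then extra=133, then extra=144, then extra=155, then extra=166, then (idx=6), then extra=166, then extra=177, then extra=188, then extra=199, then returns 7
1 vs 7 — the two versions disagree here.
verdict: not equivalent; witness: base=-2, step=-4


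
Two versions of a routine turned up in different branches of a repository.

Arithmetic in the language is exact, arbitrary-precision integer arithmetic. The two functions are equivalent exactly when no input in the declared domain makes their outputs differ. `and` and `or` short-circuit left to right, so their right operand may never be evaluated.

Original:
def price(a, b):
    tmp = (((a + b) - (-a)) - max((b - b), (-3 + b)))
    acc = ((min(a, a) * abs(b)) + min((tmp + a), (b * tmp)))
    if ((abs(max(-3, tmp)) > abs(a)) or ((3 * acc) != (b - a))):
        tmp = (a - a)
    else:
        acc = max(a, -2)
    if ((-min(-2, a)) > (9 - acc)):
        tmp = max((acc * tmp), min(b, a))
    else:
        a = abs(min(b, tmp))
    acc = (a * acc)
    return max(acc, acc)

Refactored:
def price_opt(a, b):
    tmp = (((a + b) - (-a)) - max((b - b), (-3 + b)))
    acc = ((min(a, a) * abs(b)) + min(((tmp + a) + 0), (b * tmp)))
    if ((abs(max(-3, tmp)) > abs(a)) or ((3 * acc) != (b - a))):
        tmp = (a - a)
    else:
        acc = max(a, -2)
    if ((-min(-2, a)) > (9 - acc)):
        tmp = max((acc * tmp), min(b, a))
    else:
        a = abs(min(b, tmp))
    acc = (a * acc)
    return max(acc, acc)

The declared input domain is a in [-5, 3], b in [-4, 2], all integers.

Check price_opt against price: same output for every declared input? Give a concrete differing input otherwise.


Although arithmetic usage differs, plus constant usage differs, 63/63 inputs agree.
verdict: equivalent


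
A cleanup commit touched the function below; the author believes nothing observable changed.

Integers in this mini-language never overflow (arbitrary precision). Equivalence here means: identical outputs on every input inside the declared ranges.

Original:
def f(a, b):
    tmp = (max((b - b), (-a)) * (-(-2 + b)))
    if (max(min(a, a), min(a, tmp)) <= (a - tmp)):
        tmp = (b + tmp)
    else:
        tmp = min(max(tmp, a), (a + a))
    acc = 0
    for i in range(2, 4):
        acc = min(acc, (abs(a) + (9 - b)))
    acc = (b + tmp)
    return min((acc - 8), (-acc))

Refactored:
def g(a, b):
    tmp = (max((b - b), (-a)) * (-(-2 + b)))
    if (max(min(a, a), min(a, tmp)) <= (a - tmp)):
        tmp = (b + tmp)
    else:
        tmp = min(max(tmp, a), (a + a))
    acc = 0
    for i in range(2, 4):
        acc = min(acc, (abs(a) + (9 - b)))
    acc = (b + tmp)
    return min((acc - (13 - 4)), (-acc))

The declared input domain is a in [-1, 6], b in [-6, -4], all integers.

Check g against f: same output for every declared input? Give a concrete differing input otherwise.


There is a counterexample at a=-1, b=-6: -16 on one side, -17 on the other.
f: tmp := 8 | (max(min(a, a), min(a, tmp)) <= (a - tmp)): false | tmp := -2 | acc := 0 | iter i=2: | acc := 0 | iter i=3: | acc := 0 | acc := -8 | result -16
g: tmp := 8 | (max(min(a, a), min(a, tmp)) <= (a - tmp)): false | tmp := -2 | acc := 0 | iter i=2: | acc := 0 | iter i=3: | acc := 0 | acc := -8 | result -17
verdict: not equivalent; witness: a=-1, b=-6


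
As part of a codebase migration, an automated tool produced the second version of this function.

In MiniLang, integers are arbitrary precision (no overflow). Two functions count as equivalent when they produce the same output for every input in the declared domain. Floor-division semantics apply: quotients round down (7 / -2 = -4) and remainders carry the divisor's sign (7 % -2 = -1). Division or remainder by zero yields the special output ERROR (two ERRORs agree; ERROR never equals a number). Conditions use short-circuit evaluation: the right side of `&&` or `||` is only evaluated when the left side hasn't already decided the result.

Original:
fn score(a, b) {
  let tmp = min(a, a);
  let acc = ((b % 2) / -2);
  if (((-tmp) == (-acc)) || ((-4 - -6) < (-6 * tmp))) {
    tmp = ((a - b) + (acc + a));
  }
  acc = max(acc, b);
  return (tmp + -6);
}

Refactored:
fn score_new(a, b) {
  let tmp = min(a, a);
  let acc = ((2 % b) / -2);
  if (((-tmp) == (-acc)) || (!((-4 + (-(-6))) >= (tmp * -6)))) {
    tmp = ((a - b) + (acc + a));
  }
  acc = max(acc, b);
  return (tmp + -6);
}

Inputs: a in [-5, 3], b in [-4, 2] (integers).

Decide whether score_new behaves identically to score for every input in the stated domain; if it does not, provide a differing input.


These are not equivalent — on a=-5, b=-4 the outputs split (-12 vs -11).
score: tmp=-5, then acc=0, then (((-tmp) == (-acc)) || ((-4 - -6) < (-6 * tmp))) is true, then tmp=-6, then acc=0, then returns -12
score_new: tmp=-5, then acc=1, then (((-tmp) == (-acc)) || (!((-4 + (-(-6))) >= (tmp * -6)))) is true, then tmp=-5, then acc=1, then returns -11
verdict: not equivalent; witness: a=-5, b=-4


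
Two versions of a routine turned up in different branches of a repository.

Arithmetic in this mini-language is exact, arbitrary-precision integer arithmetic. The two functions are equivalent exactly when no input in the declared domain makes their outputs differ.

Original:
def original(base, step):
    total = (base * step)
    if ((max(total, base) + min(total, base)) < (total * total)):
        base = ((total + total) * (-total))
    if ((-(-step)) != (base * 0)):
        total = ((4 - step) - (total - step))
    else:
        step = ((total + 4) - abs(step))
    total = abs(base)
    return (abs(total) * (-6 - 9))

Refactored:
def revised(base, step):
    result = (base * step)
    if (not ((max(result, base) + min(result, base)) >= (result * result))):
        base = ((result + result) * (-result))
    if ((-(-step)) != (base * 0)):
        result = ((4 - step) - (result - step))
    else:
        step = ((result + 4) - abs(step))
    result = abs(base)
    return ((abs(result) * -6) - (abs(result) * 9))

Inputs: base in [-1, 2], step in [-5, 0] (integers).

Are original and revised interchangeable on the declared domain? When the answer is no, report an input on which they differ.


Reading the diff, among the changes: local variable names differ; comparison usage differs; min/max/abs usage differs; boolean connective usage differs; arithmetic usage differs.
One worked example (base=1, step=0) — original: total = 0; ((max(total, base) + min(total, base)) < (total * total)) -> false; ((-(-step)) != (base * 0)) -> false; step = 4; total = 1; return -15; revised: result = 0; (not ((max(result, base) + min(result, base)) >= (result * result))) -> false; ((-(-step)) != (base * 0)) -> false; step = 4; result = 1; return -15; agreement on -15.
Sweeping the whole domain (24 inputs) finds no disagreement.
verdict: equivalent


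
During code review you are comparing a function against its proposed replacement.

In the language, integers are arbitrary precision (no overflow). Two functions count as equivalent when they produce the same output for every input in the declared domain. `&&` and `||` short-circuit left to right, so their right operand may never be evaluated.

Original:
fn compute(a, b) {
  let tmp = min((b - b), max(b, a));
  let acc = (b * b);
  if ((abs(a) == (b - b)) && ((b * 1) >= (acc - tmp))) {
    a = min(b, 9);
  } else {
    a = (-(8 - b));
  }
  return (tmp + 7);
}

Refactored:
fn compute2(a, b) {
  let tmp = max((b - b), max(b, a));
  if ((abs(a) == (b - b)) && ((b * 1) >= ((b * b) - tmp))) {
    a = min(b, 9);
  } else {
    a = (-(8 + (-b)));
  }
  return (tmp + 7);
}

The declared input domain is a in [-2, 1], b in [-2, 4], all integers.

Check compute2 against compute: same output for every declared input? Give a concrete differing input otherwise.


These are not equivalent — on a=-2, b=-2 the outputs split (5 vs 7).
compute: tmp=-2, then acc=4, then ((abs(a) == (b - b)) && ((b * 1) >= (acc - tmp))) is false, then a=-10, then returns 5
compute2: tmp=0, then ((abs(a) == (b - b)) && ((b * 1) >= ((b * b) - tmp))) is false, then a=-10, then returns 7
verdict: not equivalent; witness: a=-2, b=-2


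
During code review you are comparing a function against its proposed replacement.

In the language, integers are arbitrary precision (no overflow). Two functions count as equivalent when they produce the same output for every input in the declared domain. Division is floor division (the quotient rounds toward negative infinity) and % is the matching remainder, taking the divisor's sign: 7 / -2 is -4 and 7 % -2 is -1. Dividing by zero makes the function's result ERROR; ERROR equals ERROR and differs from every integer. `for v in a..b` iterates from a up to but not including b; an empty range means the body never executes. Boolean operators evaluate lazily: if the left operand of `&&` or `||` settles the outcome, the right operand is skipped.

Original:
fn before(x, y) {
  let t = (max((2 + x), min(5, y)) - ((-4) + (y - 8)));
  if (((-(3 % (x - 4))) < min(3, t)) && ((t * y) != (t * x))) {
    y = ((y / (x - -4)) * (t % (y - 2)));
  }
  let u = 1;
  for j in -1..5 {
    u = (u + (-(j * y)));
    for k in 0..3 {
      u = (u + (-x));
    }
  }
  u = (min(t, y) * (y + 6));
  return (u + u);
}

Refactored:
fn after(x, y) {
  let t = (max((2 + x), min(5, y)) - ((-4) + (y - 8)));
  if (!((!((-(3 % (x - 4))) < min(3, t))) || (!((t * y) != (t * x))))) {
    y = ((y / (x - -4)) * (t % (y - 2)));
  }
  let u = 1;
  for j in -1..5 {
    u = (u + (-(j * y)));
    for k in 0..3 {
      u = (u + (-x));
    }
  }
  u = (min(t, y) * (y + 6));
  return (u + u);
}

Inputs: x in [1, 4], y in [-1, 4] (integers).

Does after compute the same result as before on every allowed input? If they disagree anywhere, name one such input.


Comparing the listings, the differences include: boolean connective usage differs.
One worked example (x=3, y=1) — before: t = 16; (((-(3 % (x - 4))) < min(3, t)) && ((t * y) != (t * x))) -> true; y = 0; u = 1; [j=-1]; u = 1; [k=0]; u = -2; [k=1]; u = -5; [k=2]; u = -8; [j=0]; u = -8; [k=0]; u = -11; [k=1]; u = -14; [k=2]; u = -17; [j=1]; u = -17; [k=0]; u = -20; [k=1]; u = -23; [k=2]; u = -26; [j=2]; u = -26; [k=0]; u = -29; [k=1]; u = -32; [k=2]; u = -35; [j=3]; u = -35; [k=0]; u = -38; [k=1]; u = -41; [k=2]; u = -44; [j=4]; u = -44; [k=0]; u = -47; [k=1]; u = -50; [k=2]; u = -53; u = 0; return 0; after: t = 16; (!((!((-(3 % (x - 4))) < min(3, t))) || (!((t * y) != (t * x))))) -> true; y = 0; u = 1; [j=-1]; u = 1; [k=0]; u = -2; [k=1]; u = -5; [k=2]; u = -8; [j=0]; u = -8; [k=0]; u = -11; [k=1]; u = -14; [k=2]; u = -17; [j=1]; u = -17; [k=0]; u = -20; [k=1]; u = -23; [k=2]; u = -26; [j=2]; u = -26; [k=0]; u = -29; [k=1]; u = -32; [k=2]; u = -35; [j=3]; u = -35; [k=0]; u = -38; [k=1]; u = -41; [k=2]; u = -44; [j=4]; u = -44; [k=0]; u = -47; [k=1]; u = -50; [k=2]; u = -53; u = 0; return 0; agreement on 0.
Across all 24 domain points the two functions coincide.
verdict: equivalent


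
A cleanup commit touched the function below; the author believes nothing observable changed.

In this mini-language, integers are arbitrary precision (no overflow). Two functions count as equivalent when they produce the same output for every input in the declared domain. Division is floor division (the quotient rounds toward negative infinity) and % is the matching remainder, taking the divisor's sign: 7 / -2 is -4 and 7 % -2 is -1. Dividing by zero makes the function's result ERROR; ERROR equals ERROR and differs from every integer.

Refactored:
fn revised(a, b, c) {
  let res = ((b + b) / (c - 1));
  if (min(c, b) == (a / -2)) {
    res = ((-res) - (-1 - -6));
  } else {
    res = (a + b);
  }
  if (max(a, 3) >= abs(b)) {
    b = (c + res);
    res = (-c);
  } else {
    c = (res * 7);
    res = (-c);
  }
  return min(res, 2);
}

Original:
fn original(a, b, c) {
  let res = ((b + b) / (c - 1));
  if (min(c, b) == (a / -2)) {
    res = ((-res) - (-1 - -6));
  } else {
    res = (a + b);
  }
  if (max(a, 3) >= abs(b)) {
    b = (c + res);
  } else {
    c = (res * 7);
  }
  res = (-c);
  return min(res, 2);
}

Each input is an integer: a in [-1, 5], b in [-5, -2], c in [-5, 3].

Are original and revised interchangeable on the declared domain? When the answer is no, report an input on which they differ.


This is a faithful refactor — statement counts differ, but the computed results match everywhere.
Spot check at a=-1, b=-2, c=-5 — original: res=0, then (min(c, b) == (a / -2)) is false, then res=-3, then (max(a, 3) >= abs(b)) is true, then b=-8, then res=5, then returns 2. revised: res=0, then (min(c, b) == (a / -2)) is false, then res=-3, then (max(a, 3) >= abs(b)) is true, then b=-8, then res=5, then returns 2. Both give 2.
An exhaustive pass over the 252 declared inputs shows identical outputs.
verdict: equivalent
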